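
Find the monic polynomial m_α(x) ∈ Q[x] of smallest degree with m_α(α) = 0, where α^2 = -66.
m_α(x) = x^2 + 66

α satisfies α^2 + 66 = 0, so x^2 + 66 annihilates α. Since d = -66 is squarefree and ≠ 1, it is not a perfect square in Q, so x^2 + 66 has no rational root and is therefore irreducible over Q (a degree-2 polynomial over a field is irreducible iff it has no root). Hence m_α(x) = x^2 + 66.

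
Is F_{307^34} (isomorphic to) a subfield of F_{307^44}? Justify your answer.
No: F_{307^34} is not a subfield of F_{307^44}

F_{p^m} embeds in F_{p^n} iff m | n. Here 34 ∤ 44 (since 44 = 1·34 + 10 with remainder 10 ≠ 0), so F_{307^34} is not a subfield of F_{307^44}. Equivalently: if it were, the tower law would give 34 = [F_{307^34}:F_307] dividing [F_{307^44}:F_307] = 44, contradiction.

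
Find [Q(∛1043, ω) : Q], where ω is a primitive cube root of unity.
[Q(∛1043, ω) : Q] = 6

[Q(∛1043):Q] = 3 (min poly x^3 - 1043, irreducible since 1043 is not a perfect cube). [Q(ω):Q] = 2 (min poly x^2 + x + 1). Since Q(∛1043) ⊂ R and ω ∉ R, we have ω ∉ Q(∛1043), so x^2 + x + 1 remains irreducible over Q(∛1043) and [Q(∛1043, ω) : Q(∛1043)] = 2. By the tower law, [Q(∛1043, ω) : Q] = 3 · 2 = 6. (In fact Q(∛1043, ω) is the splitting field of x^3 - 1043 over Q.)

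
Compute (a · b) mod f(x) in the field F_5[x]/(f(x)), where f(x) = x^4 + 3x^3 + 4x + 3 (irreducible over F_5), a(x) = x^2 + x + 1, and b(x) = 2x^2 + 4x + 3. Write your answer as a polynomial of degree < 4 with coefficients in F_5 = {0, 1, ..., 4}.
a · b ≡ 4x^2 + 4x + 2 (mod f(x))

Multiply in F_5[x]: a(x)·b(x) = (x^2 + x + 1)·(2x^2 + 4x + 3) = 2x^4 + x^3 + 4x^2 + 2x + 3. This has degree ≥ 4, so divide by f(x) over F_5: 2x^4 + x^3 + 4x^2 + 2x + 3 = (2)·(x^4 + 3x^3 + 4x + 3) + (4x^2 + 4x + 2). Hence a·b ≡ 4x^2 + 4x + 2 (mod f). (F_5[x]/(f) is a field with 5^4 = 625 elements since f is irreducible of degree 4.)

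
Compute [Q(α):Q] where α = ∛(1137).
[Q(α):Q] = 3

The minimal polynomial of α is x^3 - 1137, irreducible over Q since 1137 is not a perfect cube (so x^3 - 1137 has no rational root). Hence [Q(α):Q] = deg(m_α) = 3.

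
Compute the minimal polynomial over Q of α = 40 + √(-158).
m_α(x) = x^2 - 80x + 1758

From α - 40 = √(-158), squaring gives (α - 40)^2 = -158, i.e. α^2 - 80α + 1600 = -158, so α^2 - 80α + 1758 = 0. The discriminant of x^2 - 80x + 1758 is (-80)^2 - 4·(1758) = 6400 - 7032 = -632, and 4·(-158) is not a perfect square in Q since -158 is squarefree and ≠ 1. Hence x^2 - 80x + 1758 is irreducible over Q and is the minimal polynomial of α.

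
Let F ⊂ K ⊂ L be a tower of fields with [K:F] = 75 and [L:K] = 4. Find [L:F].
[L:F] = 300

The tower law says that for any tower of field extensions F ⊂ K ⊂ L with finite degrees, [L:F] = [L:K] · [K:F]. Here this gives [L:F] = 4 · 75 = 300.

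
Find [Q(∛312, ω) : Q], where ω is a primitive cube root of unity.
[Q(∛312, ω) : Q] = 6

[Q(∛312):Q] = 3 (min poly x^3 - 312, irreducible since 312 is not a perfect cube). [Q(ω):Q] = 2 (min poly x^2 + x + 1). Since Q(∛312) ⊂ R and ω ∉ R, we have ω ∉ Q(∛312), so x^2 + x + 1 remains irreducible over Q(∛312) and [Q(∛312, ω) : Q(∛312)] = 2. By the tower law, [Q(∛312, ω) : Q] = 3 · 2 = 6. (In fact Q(∛312, ω) is the splitting field of x^3 - 312 over Q.)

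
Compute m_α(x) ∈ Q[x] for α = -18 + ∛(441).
m_α(x) = x^3 + 54x^2 + 972x + 5391

Set β = α + 18 = ∛(441), so β^3 = 441. Then (α + 18)^3 - 441 = 0, i.e. α is a root of g(x) = (x + 18)^3 - 441 = x^3 + 54x^2 + 972x + 5391. Since g(x) = h(x + 18) where h(x) = x^3 - 441, and h is irreducible over Q (because 441 is not a perfect cube, so h has no rational root, and a monic cubic with no rational root is irreducible), g is also irreducible (irreducibility is preserved under the substitution x → x + 18). Hence m_α(x) = x^3 + 54x^2 + 972x + 5391.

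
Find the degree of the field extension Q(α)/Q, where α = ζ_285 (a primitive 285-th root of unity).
[Q(α):Q] = 144

The minimal polynomial of ζ_285 over Q is the 285-th cyclotomic polynomial Φ_285(x), which is irreducible over Q and has degree φ(285) = 144. Hence [Q(α):Q] = φ(285) = 144.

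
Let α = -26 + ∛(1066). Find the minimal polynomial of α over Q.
m_α(x) = x^3 + 78x^2 + 2028x + 16510

Set β = α + 26 = ∛(1066), so β^3 = 1066. Then (α + 26)^3 - 1066 = 0, i.e. α is a root of g(x) = (x + 26)^3 - 1066 = x^3 + 78x^2 + 2028x + 16510. Since g(x) = h(x + 26) where h(x) = x^3 - 1066, and h is irreducible over Q (because 1066 is not a perfect cube, so h has no rational root, and a monic cubic with no rational root is irreducible), g is also irreducible (irreducibility is preserved under the substitution x → x + 26). Hence m_α(x) = x^3 + 78x^2 + 2028x + 16510.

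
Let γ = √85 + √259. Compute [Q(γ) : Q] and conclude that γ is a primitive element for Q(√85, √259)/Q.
[Q(γ) : Q] = 4 (equivalently, Q(γ) = Q(√85, √259))

Obviously Q(γ) ⊆ Q(√85, √259), and [Q(√85, √259):Q] = 4 (since 85, 259 are distinct squarefree integers > 1 with 22015 not a perfect square). To show equality we compute the minimal polynomial of γ. From γ = √85 + √259: γ^2 = 85 + 2√(22015) + 259 = 344 + 2√(22015), so γ^2 - 344 = 2√(22015); squaring, (γ^2 - 344)^2 = 4·22015, i.e. γ^4 - 688γ^2 + 118336 - 88060 = 0, i.e. γ^4 - 688γ^2 + 30276 = 0. So γ is a root of x^4 - 688x^2 + 30276. This polynomial is irreducible over Q: it has no rational root (each ±√85 ± √259 is irrational), and any factorization into two quadratics over Q would force √(22015) ∈ Q (pairing opposite roots) or √85, √259 ∈ Q (other pairings), all impossible. Hence [Q(γ):Q] = 4 = [Q(√85, √259):Q], so Q(γ) = Q(√85, √259).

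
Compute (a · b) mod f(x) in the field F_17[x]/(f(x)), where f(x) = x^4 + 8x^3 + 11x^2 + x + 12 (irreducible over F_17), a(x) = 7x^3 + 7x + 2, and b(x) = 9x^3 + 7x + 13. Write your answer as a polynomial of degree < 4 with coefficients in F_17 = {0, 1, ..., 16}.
a · b ≡ 14x^3 + x^2 + 16x + 9 (mod f(x))

Multiply in F_17[x]: a(x)·b(x) = (7x^3 + 7x + 2)·(9x^3 + 7x + 13) = 12x^6 + 10x^4 + 7x^3 + 15x^2 + 3x + 9. This has degree ≥ 4, so divide by f(x) over F_17: 12x^6 + 10x^4 + 7x^3 + 15x^2 + 3x + 9 = (12x^2 + 6x)·(x^4 + 8x^3 + 11x^2 + x + 12) + (14x^3 + x^2 + 16x + 9). Hence a·b ≡ 14x^3 + x^2 + 16x + 9 (mod f). (F_17[x]/(f) is a field with 17^4 = 83521 elements since f is irreducible of degree 4.)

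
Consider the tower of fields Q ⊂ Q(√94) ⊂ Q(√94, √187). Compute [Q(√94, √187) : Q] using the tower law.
[Q(√94, √187) : Q] = 4

[Q(√94):Q] = 2 (min poly x^2 - 94, irreducible since 94 is squarefree > 1). For the top step, suppose √187 ∈ Q(√94), say √187 = c + d√94 with c, d ∈ Q. Squaring: 187 = c^2 + 94d^2 + 2cd√94. Since √94 ∉ Q this forces 2cd = 0. If d = 0 then √187 = c ∈ Q, contradicting 187 squarefree > 1. If c = 0 then 187 = 94d^2, so 94·187 = (94d)^2 is a perfect square in Q — but 94·187 = 17578 is not a perfect square (since 94 and 187 are distinct squarefree integers). Contradiction. Hence √187 ∉ Q(√94), so x^2 - 187 stays irreducible over Q(√94) and [Q(√94, √187) : Q(√94)] = 2. By the tower law, [Q(√94, √187) : Q] = 2 · 2 = 4.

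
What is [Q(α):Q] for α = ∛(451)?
[Q(α):Q] = 3

The minimal polynomial of α is x^3 - 451, irreducible over Q since 451 is not a perfect cube (so x^3 - 451 has no rational root). Hence [Q(α):Q] = deg(m_α) = 3.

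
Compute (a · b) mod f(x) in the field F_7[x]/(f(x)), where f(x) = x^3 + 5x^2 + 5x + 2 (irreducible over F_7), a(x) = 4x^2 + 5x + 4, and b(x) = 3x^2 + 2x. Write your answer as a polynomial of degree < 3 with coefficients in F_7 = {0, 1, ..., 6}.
a · b ≡ x + 4 (mod f(x))

Multiply in F_7[x]: a(x)·b(x) = (4x^2 + 5x + 4)·(3x^2 + 2x) = 5x^4 + 2x^3 + x^2 + x. This has degree ≥ 3, so divide by f(x) over F_7: 5x^4 + 2x^3 + x^2 + x = (5x + 5)·(x^3 + 5x^2 + 5x + 2) + (x + 4). Hence a·b ≡ x + 4 (mod f). (F_7[x]/(f) is a field with 7^3 = 343 elements since f is irreducible of degree 3.)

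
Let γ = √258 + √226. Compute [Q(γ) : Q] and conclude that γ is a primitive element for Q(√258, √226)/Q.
[Q(γ) : Q] = 4 (equivalently, Q(γ) = Q(√258, √226))

Obviously Q(γ) ⊆ Q(√258, √226), and [Q(√258, √226):Q] = 4 (since 258, 226 are distinct squarefree integers > 1 with 58308 not a perfect square). To show equality we compute the minimal polynomial of γ. From γ = √258 + √226: γ^2 = 258 + 2√(58308) + 226 = 484 + 2√(58308), so γ^2 - 484 = 2√(58308); squaring, (γ^2 - 484)^2 = 4·58308, i.e. γ^4 - 968γ^2 + 234256 - 233232 = 0, i.e. γ^4 - 968γ^2 + 1024 = 0. So γ is a root of x^4 - 968x^2 + 1024. This polynomial is irreducible over Q: it has no rational root (each ±√258 ± √226 is irrational), and any factorization into two quadratics over Q would force √(58308) ∈ Q (pairing opposite roots) or √258, √226 ∈ Q (other pairings), all impossible. Hence [Q(γ):Q] = 4 = [Q(√258, √226):Q], so Q(γ) = Q(√258, √226).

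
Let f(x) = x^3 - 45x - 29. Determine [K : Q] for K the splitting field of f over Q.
[K : Q] = 6

By the rational root test, any rational root of the monic integer polynomial f(x) = x^3 - 45x - 29 must be an integer dividing the constant term -29, i.e. one of ±{1, 29}. Evaluating: f(1) = -73, f(-1) = 15, f(29) = 23055, f(-29) = -23113; none is 0, so f has no rational root and is therefore irreducible over Q (a cubic with no linear factor over a field is irreducible). For an irreducible cubic, the Galois group is A_3 or S_3 according as the discriminant disc(f) = -4a^3 - 27b^2 = -4·(-45)^3 - 27·(-29)^2 = 341793 is or is not a square in Q. Here disc(f) = 341793 is not a perfect square in Q, so the Galois group of f over Q is not contained in A_3 and must be all of S_3. The splitting field has degree |S_3| = 6 over Q, so [K : Q] = 6.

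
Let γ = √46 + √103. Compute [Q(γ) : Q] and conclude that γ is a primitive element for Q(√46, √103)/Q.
[Q(γ) : Q] = 4 (equivalently, Q(γ) = Q(√46, √103))

Obviously Q(γ) ⊆ Q(√46, √103), and [Q(√46, √103):Q] = 4 (since 46, 103 are distinct squarefree integers > 1 with 4738 not a perfect square). To show equality we compute the minimal polynomial of γ. From γ = √46 + √103: γ^2 = 46 + 2√(4738) + 103 = 149 + 2√(4738), so γ^2 - 149 = 2√(4738); squaring, (γ^2 - 149)^2 = 4·4738, i.e. γ^4 - 298γ^2 + 22201 - 18952 = 0, i.e. γ^4 - 298γ^2 + 3249 = 0. So γ is a root of x^4 - 298x^2 + 3249. This polynomial is irreducible over Q: it has no rational root (each ±√46 ± √103 is irrational), and any factorization into two quadratics over Q would force √(4738) ∈ Q (pairing opposite roots) or √46, √103 ∈ Q (other pairings), all impossible. Hence [Q(γ):Q] = 4 = [Q(√46, √103):Q], so Q(γ) = Q(√46, √103).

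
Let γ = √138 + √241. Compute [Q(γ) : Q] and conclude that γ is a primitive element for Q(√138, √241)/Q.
[Q(γ) : Q] = 4 (equivalently, Q(γ) = Q(√138, √241))

Obviously Q(γ) ⊆ Q(√138, √241), and [Q(√138, √241):Q] = 4 (since 138, 241 are distinct squarefree integers > 1 with 33258 not a perfect square). To show equality we compute the minimal polynomial of γ. From γ = √138 + √241: γ^2 = 138 + 2√(33258) + 241 = 379 + 2√(33258), so γ^2 - 379 = 2√(33258); squaring, (γ^2 - 379)^2 = 4·33258, i.e. γ^4 - 758γ^2 + 143641 - 133032 = 0, i.e. γ^4 - 758γ^2 + 10609 = 0. So γ is a root of x^4 - 758x^2 + 10609. This polynomial is irreducible over Q: it has no rational root (each ±√138 ± √241 is irrational), and any factorization into two quadratics over Q would force √(33258) ∈ Q (pairing opposite roots) or √138, √241 ∈ Q (other pairings), all impossible. Hence [Q(γ):Q] = 4 = [Q(√138, √241):Q], so Q(γ) = Q(√138, √241).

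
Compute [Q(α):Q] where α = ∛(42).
[Q(α):Q] = 3

The minimal polynomial of α is x^3 - 42, irreducible over Q since 42 is not a perfect cube (so x^3 - 42 has no rational root). Hence [Q(α):Q] = deg(m_α) = 3.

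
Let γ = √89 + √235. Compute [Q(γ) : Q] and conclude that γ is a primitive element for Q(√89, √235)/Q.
[Q(γ) : Q] = 4 (equivalently, Q(γ) = Q(√89, √235))

Obviously Q(γ) ⊆ Q(√89, √235), and [Q(√89, √235):Q] = 4 (since 89, 235 are distinct squarefree integers > 1 with 20915 not a perfect square). To show equality we compute the minimal polynomial of γ. From γ = √89 + √235: γ^2 = 89 + 2√(20915) + 235 = 324 + 2√(20915), so γ^2 - 324 = 2√(20915); squaring, (γ^2 - 324)^2 = 4·20915, i.e. γ^4 - 648γ^2 + 104976 - 83660 = 0, i.e. γ^4 - 648γ^2 + 21316 = 0. So γ is a root of x^4 - 648x^2 + 21316. This polynomial is irreducible over Q: it has no rational root (each ±√89 ± √235 is irrational), and any factorization into two quadratics over Q would force √(20915) ∈ Q (pairing opposite roots) or √89, √235 ∈ Q (other pairings), all impossible. Hence [Q(γ):Q] = 4 = [Q(√89, √235):Q], so Q(γ) = Q(√89, √235).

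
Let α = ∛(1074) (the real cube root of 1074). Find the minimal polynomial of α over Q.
m_α(x) = x^3 - 1074

α satisfies α^3 = 1074, so x^3 - 1074 annihilates α. By the rational root test, a rational root p/q (in lowest terms) of x^3 - 1074 would satisfy p^3 = 1074 q^3, forcing q = 1 and p^3 = 1074; but 1074 is not a perfect cube, contradiction. A monic cubic over Q with no rational root is irreducible (any nontrivial factorization would include a linear factor). Hence x^3 - 1074 is the minimal polynomial of α, and in particular [Q(α):Q] = 3.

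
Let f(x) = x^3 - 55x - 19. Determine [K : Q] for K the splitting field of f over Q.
[K : Q] = 6

By the rational root test, any rational root of the monic integer polynomial f(x) = x^3 - 55x - 19 must be an integer dividing the constant term -19, i.e. one of ±{1, 19}. Evaluating: f(1) = -73, f(-1) = 35, f(19) = 5795, f(-19) = -5833; none is 0, so f has no rational root and is therefore irreducible over Q (a cubic with no linear factor over a field is irreducible). For an irreducible cubic, the Galois group is A_3 or S_3 according as the discriminant disc(f) = -4a^3 - 27b^2 = -4·(-55)^3 - 27·(-19)^2 = 655753 is or is not a square in Q. Here disc(f) = 655753 is not a perfect square in Q, so the Galois group of f over Q is not contained in A_3 and must be all of S_3. The splitting field has degree |S_3| = 6 over Q, so [K : Q] = 6.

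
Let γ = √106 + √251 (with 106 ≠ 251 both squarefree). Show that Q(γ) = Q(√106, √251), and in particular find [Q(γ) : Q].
[Q(γ) : Q] = 4 (equivalently, Q(γ) = Q(√106, √251))

Obviously Q(γ) ⊆ Q(√106, √251), and [Q(√106, √251):Q] = 4 (since 106, 251 are distinct squarefree integers > 1 with 26606 not a perfect square). To show equality we compute the minimal polynomial of γ. From γ = √106 + √251: γ^2 = 106 + 2√(26606) + 251 = 357 + 2√(26606), so γ^2 - 357 = 2√(26606); squaring, (γ^2 - 357)^2 = 4·26606, i.e. γ^4 - 714γ^2 + 127449 - 106424 = 0, i.e. γ^4 - 714γ^2 + 21025 = 0. So γ is a root of x^4 - 714x^2 + 21025. This polynomial is irreducible over Q: it has no rational root (each ±√106 ± √251 is irrational), and any factorization into two quadratics over Q would force √(26606) ∈ Q (pairing opposite roots) or √106, √251 ∈ Q (other pairings), all impossible. Hence [Q(γ):Q] = 4 = [Q(√106, √251):Q], so Q(γ) = Q(√106, √251).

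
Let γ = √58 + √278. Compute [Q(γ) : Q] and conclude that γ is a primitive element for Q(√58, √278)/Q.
[Q(γ) : Q] = 4 (equivalently, Q(γ) = Q(√58, √278))

Obviously Q(γ) ⊆ Q(√58, √278), and [Q(√58, √278):Q] = 4 (since 58, 278 are distinct squarefree integers > 1 with 16124 not a perfect square). To show equality we compute the minimal polynomial of γ. From γ = √58 + √278: γ^2 = 58 + 2√(16124) + 278 = 336 + 2√(16124), so γ^2 - 336 = 2√(16124); squaring, (γ^2 - 336)^2 = 4·16124, i.e. γ^4 - 672γ^2 + 112896 - 64496 = 0, i.e. γ^4 - 672γ^2 + 48400 = 0. So γ is a root of x^4 - 672x^2 + 48400. This polynomial is irreducible over Q: it has no rational root (each ±√58 ± √278 is irrational), and any factorization into two quadratics over Q would force √(16124) ∈ Q (pairing opposite roots) or √58, √278 ∈ Q (other pairings), all impossible. Hence [Q(γ):Q] = 4 = [Q(√58, √278):Q], so Q(γ) = Q(√58, √278).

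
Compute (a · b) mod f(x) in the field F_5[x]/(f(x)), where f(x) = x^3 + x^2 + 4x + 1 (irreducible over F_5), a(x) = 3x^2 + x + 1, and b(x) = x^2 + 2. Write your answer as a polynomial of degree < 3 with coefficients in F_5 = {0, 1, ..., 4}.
a · b ≡ 2x^2 + 2x + 4 (mod f(x))

Multiply in F_5[x]: a(x)·b(x) = (3x^2 + x + 1)·(x^2 + 2) = 3x^4 + x^3 + 2x^2 + 2x + 2. This has degree ≥ 3, so divide by f(x) over F_5: 3x^4 + x^3 + 2x^2 + 2x + 2 = (3x + 3)·(x^3 + x^2 + 4x + 1) + (2x^2 + 2x + 4). Hence a·b ≡ 2x^2 + 2x + 4 (mod f). (F_5[x]/(f) is a field with 5^3 = 125 elements since f is irreducible of degree 3.)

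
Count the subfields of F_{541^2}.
F_{541^2} has 2 subfields

The subfields of F_{p^n} are exactly the fields F_{p^d} for d | n (each is the fixed field of the unique index-d subgroup of Gal(F_{p^n}/F_p) ≅ Z/nZ). The divisors of n = 2 are {1, 2}, giving 2 subfields: F_{541^1}, F_{541^2}.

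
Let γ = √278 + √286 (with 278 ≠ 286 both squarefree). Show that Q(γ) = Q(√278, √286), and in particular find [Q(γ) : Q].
[Q(γ) : Q] = 4 (equivalently, Q(γ) = Q(√278, √286))

Obviously Q(γ) ⊆ Q(√278, √286), and [Q(√278, √286):Q] = 4 (since 278, 286 are distinct squarefree integers > 1 with 79508 not a perfect square). To show equality we compute the minimal polynomial of γ. From γ = √278 + √286: γ^2 = 278 + 2√(79508) + 286 = 564 + 2√(79508), so γ^2 - 564 = 2√(79508); squaring, (γ^2 - 564)^2 = 4·79508, i.e. γ^4 - 1128γ^2 + 318096 - 318032 = 0, i.e. γ^4 - 1128γ^2 + 64 = 0. So γ is a root of x^4 - 1128x^2 + 64. This polynomial is irreducible over Q: it has no rational root (each ±√278 ± √286 is irrational), and any factorization into two quadratics over Q would force √(79508) ∈ Q (pairing opposite roots) or √278, √286 ∈ Q (other pairings), all impossible. Hence [Q(γ):Q] = 4 = [Q(√278, √286):Q], so Q(γ) = Q(√278, √286).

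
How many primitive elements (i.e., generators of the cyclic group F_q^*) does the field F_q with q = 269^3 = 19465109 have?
There are φ(19465108) = 8553600 primitive elements

F_q^* is cyclic of order q - 1 = 19465108. A cyclic group of order m has exactly φ(m) generators. Here m = 19465108 = 2^2 · 13 · 37 · 67 · 151, so the number of primitive elements is φ(19465108) = 8553600.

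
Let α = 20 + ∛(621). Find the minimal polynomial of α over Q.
m_α(x) = x^3 - 60x^2 + 1200x - 8621

Set β = α - 20 = ∛(621), so β^3 = 621. Then (α - 20)^3 - 621 = 0, i.e. α is a root of g(x) = (x - 20)^3 - 621 = x^3 - 60x^2 + 1200x - 8621. Since g(x) = h(x - 20) where h(x) = x^3 - 621, and h is irreducible over Q (because 621 is not a perfect cube, so h has no rational root, and a monic cubic with no rational root is irreducible), g is also irreducible (irreducibility is preserved under the substitution x → x - 20). Hence m_α(x) = x^3 - 60x^2 + 1200x - 8621.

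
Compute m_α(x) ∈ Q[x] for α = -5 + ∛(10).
m_α(x) = x^3 + 15x^2 + 75x + 115

Set β = α + 5 = ∛(10), so β^3 = 10. Then (α + 5)^3 - 10 = 0, i.e. α is a root of g(x) = (x + 5)^3 - 10 = x^3 + 15x^2 + 75x + 115. Since g(x) = h(x + 5) where h(x) = x^3 - 10, and h is irreducible over Q (because 10 is not a perfect cube, so h has no rational root, and a monic cubic with no rational root is irreducible), g is also irreducible (irreducibility is preserved under the substitution x → x + 5). Hence m_α(x) = x^3 + 15x^2 + 75x + 115.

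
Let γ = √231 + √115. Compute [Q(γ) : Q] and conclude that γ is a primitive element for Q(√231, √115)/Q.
[Q(γ) : Q] = 4 (equivalently, Q(γ) = Q(√231, √115))

Obviously Q(γ) ⊆ Q(√231, √115), and [Q(√231, √115):Q] = 4 (since 231, 115 are distinct squarefree integers > 1 with 26565 not a perfect square). To show equality we compute the minimal polynomial of γ. From γ = √231 + √115: γ^2 = 231 + 2√(26565) + 115 = 346 + 2√(26565), so γ^2 - 346 = 2√(26565); squaring, (γ^2 - 346)^2 = 4·26565, i.e. γ^4 - 692γ^2 + 119716 - 106260 = 0, i.e. γ^4 - 692γ^2 + 13456 = 0. So γ is a root of x^4 - 692x^2 + 13456. This polynomial is irreducible over Q: it has no rational root (each ±√231 ± √115 is irrational), and any factorization into two quadratics over Q would force √(26565) ∈ Q (pairing opposite roots) or √231, √115 ∈ Q (other pairings), all impossible. Hence [Q(γ):Q] = 4 = [Q(√231, √115):Q], so Q(γ) = Q(√231, √115).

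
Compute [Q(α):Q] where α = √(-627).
[Q(α):Q] = 2

[Q(α):Q] equals the degree of the minimal polynomial of α. Here α^2 = -627 and x^2 + 627 is irreducible (d = -627 is squarefree, ≠ 1, hence not a square), so deg(m_α) = 2. Thus [Q(α):Q] = 2.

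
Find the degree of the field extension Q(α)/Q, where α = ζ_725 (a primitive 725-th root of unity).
[Q(α):Q] = 560

The minimal polynomial of ζ_725 over Q is the 725-th cyclotomic polynomial Φ_725(x), which is irreducible over Q and has degree φ(725) = 560. Hence [Q(α):Q] = φ(725) = 560.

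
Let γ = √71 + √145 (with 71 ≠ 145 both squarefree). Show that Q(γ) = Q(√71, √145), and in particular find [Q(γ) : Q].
[Q(γ) : Q] = 4 (equivalently, Q(γ) = Q(√71, √145))

Obviously Q(γ) ⊆ Q(√71, √145), and [Q(√71, √145):Q] = 4 (since 71, 145 are distinct squarefree integers > 1 with 10295 not a perfect square). To show equality we compute the minimal polynomial of γ. From γ = √71 + √145: γ^2 = 71 + 2√(10295) + 145 = 216 + 2√(10295), so γ^2 - 216 = 2√(10295); squaring, (γ^2 - 216)^2 = 4·10295, i.e. γ^4 - 432γ^2 + 46656 - 41180 = 0, i.e. γ^4 - 432γ^2 + 5476 = 0. So γ is a root of x^4 - 432x^2 + 5476. This polynomial is irreducible over Q: it has no rational root (each ±√71 ± √145 is irrational), and any factorization into two quadratics over Q would force √(10295) ∈ Q (pairing opposite roots) or √71, √145 ∈ Q (other pairings), all impossible. Hence [Q(γ):Q] = 4 = [Q(√71, √145):Q], so Q(γ) = Q(√71, √145).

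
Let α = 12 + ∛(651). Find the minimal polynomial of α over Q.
m_α(x) = x^3 - 36x^2 + 432x - 2379

Set β = α - 12 = ∛(651), so β^3 = 651. Then (α - 12)^3 - 651 = 0, i.e. α is a root of g(x) = (x - 12)^3 - 651 = x^3 - 36x^2 + 432x - 2379. Since g(x) = h(x - 12) where h(x) = x^3 - 651, and h is irreducible over Q (because 651 is not a perfect cube, so h has no rational root, and a monic cubic with no rational root is irreducible), g is also irreducible (irreducibility is preserved under the substitution x → x - 12). Hence m_α(x) = x^3 - 36x^2 + 432x - 2379.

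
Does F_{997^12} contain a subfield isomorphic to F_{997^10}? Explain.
No: F_{997^10} is not a subfield of F_{997^12}

F_{p^m} embeds in F_{p^n} iff m | n. Here 10 ∤ 12 (since 12 = 1·10 + 2 with remainder 2 ≠ 0), so F_{997^10} is not a subfield of F_{997^12}. Equivalently: if it were, the tower law would give 10 = [F_{997^10}:F_997] dividing [F_{997^12}:F_997] = 12, contradiction.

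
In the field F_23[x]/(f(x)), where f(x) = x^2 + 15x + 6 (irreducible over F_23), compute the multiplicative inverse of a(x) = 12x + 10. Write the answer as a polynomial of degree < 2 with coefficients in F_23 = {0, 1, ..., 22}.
a(x)^(-1) ≡ 13x + 4 (mod f(x))

Since f is irreducible over F_23, F_23[x]/(f) is a field and a(x) ≠ 0 has an inverse. Apply the extended Euclidean algorithm to f(x) and a(x) in F_23[x]: f(x) = (2x + 13)·a(x) + (14). The last nonzero remainder is the constant 14 = gcd(f, a) in F_23. Back-substituting through the division chain expresses 14 = s(x)·a(x) + t(x)·f(x) with s(x) ≡ 21x + 10 (mod f), so (21x + 10)·a(x) ≡ 14 (mod f). Multiplying by 14^(-1) ≡ 5 in F_23 gives a(x)^(-1) ≡ 5·(21x + 10) ≡ 13x + 4 (mod f). Check: (12x + 10)·(13x + 4) = 18x^2 + 17x + 17 ≡ 1 (mod x^2 + 15x + 6).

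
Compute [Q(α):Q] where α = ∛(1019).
[Q(α):Q] = 3

The minimal polynomial of α is x^3 - 1019, irreducible over Q since 1019 is not a perfect cube (so x^3 - 1019 has no rational root). Hence [Q(α):Q] = deg(m_α) = 3.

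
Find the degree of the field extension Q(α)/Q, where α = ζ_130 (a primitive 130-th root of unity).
[Q(α):Q] = 48

The minimal polynomial of ζ_130 over Q is the 130-th cyclotomic polynomial Φ_130(x), which is irreducible over Q and has degree φ(130) = 48. Hence [Q(α):Q] = φ(130) = 48.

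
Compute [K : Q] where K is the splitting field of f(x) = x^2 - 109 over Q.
[K : Q] = 2

f(x) = x^2 - 109 factors as (x - √109)(x + √109). The splitting field is K = Q(√109). Since 109 is squarefree and > 1, it is not a perfect square, so x^2 - 109 is irreducible over Q and [Q(√109) : Q] = 2. Hence [K : Q] = 2.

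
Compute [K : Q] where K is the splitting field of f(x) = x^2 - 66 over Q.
[K : Q] = 2

f(x) = x^2 - 66 factors as (x - √66)(x + √66). The splitting field is K = Q(√66). Since 66 is squarefree and > 1, it is not a perfect square, so x^2 - 66 is irreducible over Q and [Q(√66) : Q] = 2. Hence [K : Q] = 2.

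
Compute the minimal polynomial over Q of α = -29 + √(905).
m_α(x) = x^2 + 58x - 64

From α + 29 = √(905), squaring gives (α + 29)^2 = 905, i.e. α^2 + 58α + 841 = 905, so α^2 + 58α - 64 = 0. The discriminant of x^2 + 58x - 64 is (58)^2 - 4·(-64) = 3364 + 256 = 3620, and 4·(905) is not a perfect square in Q since 905 is squarefree and ≠ 1. Hence x^2 + 58x - 64 is irreducible over Q and is the minimal polynomial of α.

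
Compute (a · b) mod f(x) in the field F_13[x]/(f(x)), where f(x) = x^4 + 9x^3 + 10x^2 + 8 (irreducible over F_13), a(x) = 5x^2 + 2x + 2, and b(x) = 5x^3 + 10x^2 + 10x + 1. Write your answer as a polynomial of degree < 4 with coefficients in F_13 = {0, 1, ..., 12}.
a · b ≡ 2x^3 + 5x^2 + 4x + 9 (mod f(x))

Multiply in F_13[x]: a(x)·b(x) = (5x^2 + 2x + 2)·(5x^3 + 10x^2 + 10x + 1) = 12x^5 + 8x^4 + 2x^3 + 6x^2 + 9x + 2. This has degree ≥ 4, so divide by f(x) over F_13: 12x^5 + 8x^4 + 2x^3 + 6x^2 + 9x + 2 = (12x + 4)·(x^4 + 9x^3 + 10x^2 + 8) + (2x^3 + 5x^2 + 4x + 9). Hence a·b ≡ 2x^3 + 5x^2 + 4x + 9 (mod f). (F_13[x]/(f) is a field with 13^4 = 28561 elements since f is irreducible of degree 4.)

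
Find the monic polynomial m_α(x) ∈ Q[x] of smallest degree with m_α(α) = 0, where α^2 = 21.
m_α(x) = x^2 - 21

α satisfies α^2 - 21 = 0, so x^2 - 21 annihilates α. Since d = 21 is squarefree and ≠ 1, it is not a perfect square in Q, so x^2 - 21 has no rational root and is therefore irreducible over Q (a degree-2 polynomial over a field is irreducible iff it has no root). Hence m_α(x) = x^2 - 21.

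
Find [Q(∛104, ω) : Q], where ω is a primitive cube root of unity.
[Q(∛104, ω) : Q] = 6

[Q(∛104):Q] = 3 (min poly x^3 - 104, irreducible since 104 is not a perfect cube). [Q(ω):Q] = 2 (min poly x^2 + x + 1). Since Q(∛104) ⊂ R and ω ∉ R, we have ω ∉ Q(∛104), so x^2 + x + 1 remains irreducible over Q(∛104) and [Q(∛104, ω) : Q(∛104)] = 2. By the tower law, [Q(∛104, ω) : Q] = 3 · 2 = 6. (In fact Q(∛104, ω) is the splitting field of x^3 - 104 over Q.)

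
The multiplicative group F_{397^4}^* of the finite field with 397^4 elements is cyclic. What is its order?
|F_{397^4}^*| = 24840596880

F_{397^4} has 397^4 = 24840596881 elements; its multiplicative group consists of all nonzero elements, so |F_{397^4}^*| = 24840596881 - 1 = 24840596880. (It is cyclic since any finite subgroup of the multiplicative group of a field is cyclic.)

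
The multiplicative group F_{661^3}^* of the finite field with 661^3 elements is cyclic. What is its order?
|F_{661^3}^*| = 288804780

F_{661^3} has 661^3 = 288804781 elements; its multiplicative group consists of all nonzero elements, so |F_{661^3}^*| = 288804781 - 1 = 288804780. (It is cyclic since any finite subgroup of the multiplicative group of a field is cyclic.)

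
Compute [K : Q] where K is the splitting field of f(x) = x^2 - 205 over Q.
[K : Q] = 2

f(x) = x^2 - 205 factors as (x - √205)(x + √205). The splitting field is K = Q(√205). Since 205 is squarefree and > 1, it is not a perfect square, so x^2 - 205 is irreducible over Q and [Q(√205) : Q] = 2. Hence [K : Q] = 2.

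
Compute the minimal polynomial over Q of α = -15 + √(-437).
m_α(x) = x^2 + 30x + 662

From α + 15 = √(-437), squaring gives (α + 15)^2 = -437, i.e. α^2 + 30α + 225 = -437, so α^2 + 30α + 662 = 0. The discriminant of x^2 + 30x + 662 is (30)^2 - 4·(662) = 900 - 2648 = -1748, and 4·(-437) is not a perfect square in Q since -437 is squarefree and ≠ 1. Hence x^2 + 30x + 662 is irreducible over Q and is the minimal polynomial of α.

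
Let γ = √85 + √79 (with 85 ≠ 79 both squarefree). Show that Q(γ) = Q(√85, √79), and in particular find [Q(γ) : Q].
[Q(γ) : Q] = 4 (equivalently, Q(γ) = Q(√85, √79))

Obviously Q(γ) ⊆ Q(√85, √79), and [Q(√85, √79):Q] = 4 (since 85, 79 are distinct squarefree integers > 1 with 6715 not a perfect square). To show equality we compute the minimal polynomial of γ. From γ = √85 + √79: γ^2 = 85 + 2√(6715) + 79 = 164 + 2√(6715), so γ^2 - 164 = 2√(6715); squaring, (γ^2 - 164)^2 = 4·6715, i.e. γ^4 - 328γ^2 + 26896 - 26860 = 0, i.e. γ^4 - 328γ^2 + 36 = 0. So γ is a root of x^4 - 328x^2 + 36. This polynomial is irreducible over Q: it has no rational root (each ±√85 ± √79 is irrational), and any factorization into two quadratics over Q would force √(6715) ∈ Q (pairing opposite roots) or √85, √79 ∈ Q (other pairings), all impossible. Hence [Q(γ):Q] = 4 = [Q(√85, √79):Q], so Q(γ) = Q(√85, √79).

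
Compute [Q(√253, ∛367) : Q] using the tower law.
[Q(√253, ∛367) : Q] = 6

Let L = Q(√253, ∛367). Since Q(√253) ⊂ L and [Q(√253):Q] = 2, the tower law gives 2 | [L:Q]. Likewise Q(∛367) ⊂ L with [Q(∛367):Q] = 3 (because 367 is not a perfect cube), so 3 | [L:Q]. As gcd(2,3) = 1, [L:Q] is divisible by 6. Conversely L is generated over Q by √253 and ∛367, so [L:Q] ≤ 2·3 = 6. Therefore [Q(√253, ∛367) : Q] = 6.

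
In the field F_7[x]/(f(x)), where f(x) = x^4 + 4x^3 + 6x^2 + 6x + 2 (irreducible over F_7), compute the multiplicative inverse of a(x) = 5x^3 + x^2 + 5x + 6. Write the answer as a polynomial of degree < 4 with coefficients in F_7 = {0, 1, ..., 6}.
a(x)^(-1) ≡ 2x^3 + 5 (mod f(x))

Since f is irreducible over F_7, F_7[x]/(f) is a field and a(x) ≠ 0 has an inverse. Apply the extended Euclidean algorithm to f(x) and a(x) in F_7[x]: f(x) = (3x + 3)·a(x) + (2x^2 + x + 5);  a(x) = (6x + 1)·(2x^2 + x + 5) + (2x + 1);  (2x^2 + x + 5) = (x)·(2x + 1) + (5). The last nonzero remainder is the constant 5 = gcd(f, a) in F_7. Back-substituting through the division chain expresses 5 = s(x)·a(x) + t(x)·f(x) with s(x) ≡ 3x^3 + 4 (mod f), so (3x^3 + 4)·a(x) ≡ 5 (mod f). Multiplying by 5^(-1) ≡ 3 in F_7 gives a(x)^(-1) ≡ 3·(3x^3 + 4) ≡ 2x^3 + 5 (mod f). Check: (5x^3 + x^2 + 5x + 6)·(2x^3 + 5) = 3x^6 + 2x^5 + 3x^4 + 2x^3 + 5x^2 + 4x + 2 ≡ 1 (mod x^4 + 4x^3 + 6x^2 + 6x + 2).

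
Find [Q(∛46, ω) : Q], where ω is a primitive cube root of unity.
[Q(∛46, ω) : Q] = 6

[Q(∛46):Q] = 3 (min poly x^3 - 46, irreducible since 46 is not a perfect cube). [Q(ω):Q] = 2 (min poly x^2 + x + 1). Since Q(∛46) ⊂ R and ω ∉ R, we have ω ∉ Q(∛46), so x^2 + x + 1 remains irreducible over Q(∛46) and [Q(∛46, ω) : Q(∛46)] = 2. By the tower law, [Q(∛46, ω) : Q] = 3 · 2 = 6. (In fact Q(∛46, ω) is the splitting field of x^3 - 46 over Q.)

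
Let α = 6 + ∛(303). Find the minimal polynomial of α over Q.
m_α(x) = x^3 - 18x^2 + 108x - 519

Set β = α - 6 = ∛(303), so β^3 = 303. Then (α - 6)^3 - 303 = 0, i.e. α is a root of g(x) = (x - 6)^3 - 303 = x^3 - 18x^2 + 108x - 519. Since g(x) = h(x - 6) where h(x) = x^3 - 303, and h is irreducible over Q (because 303 is not a perfect cube, so h has no rational root, and a monic cubic with no rational root is irreducible), g is also irreducible (irreducibility is preserved under the substitution x → x - 6). Hence m_α(x) = x^3 - 18x^2 + 108x - 519.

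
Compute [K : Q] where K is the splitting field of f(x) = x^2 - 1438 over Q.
[K : Q] = 2

f(x) = x^2 - 1438 factors as (x - √1438)(x + √1438). The splitting field is K = Q(√1438). Since 1438 is squarefree and > 1, it is not a perfect square, so x^2 - 1438 is irreducible over Q and [Q(√1438) : Q] = 2. Hence [K : Q] = 2.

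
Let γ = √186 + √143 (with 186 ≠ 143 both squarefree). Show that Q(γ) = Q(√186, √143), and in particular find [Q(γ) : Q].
[Q(γ) : Q] = 4 (equivalently, Q(γ) = Q(√186, √143))

Obviously Q(γ) ⊆ Q(√186, √143), and [Q(√186, √143):Q] = 4 (since 186, 143 are distinct squarefree integers > 1 with 26598 not a perfect square). To show equality we compute the minimal polynomial of γ. From γ = √186 + √143: γ^2 = 186 + 2√(26598) + 143 = 329 + 2√(26598), so γ^2 - 329 = 2√(26598); squaring, (γ^2 - 329)^2 = 4·26598, i.e. γ^4 - 658γ^2 + 108241 - 106392 = 0, i.e. γ^4 - 658γ^2 + 1849 = 0. So γ is a root of x^4 - 658x^2 + 1849. This polynomial is irreducible over Q: it has no rational root (each ±√186 ± √143 is irrational), and any factorization into two quadratics over Q would force √(26598) ∈ Q (pairing opposite roots) or √186, √143 ∈ Q (other pairings), all impossible. Hence [Q(γ):Q] = 4 = [Q(√186, √143):Q], so Q(γ) = Q(√186, √143).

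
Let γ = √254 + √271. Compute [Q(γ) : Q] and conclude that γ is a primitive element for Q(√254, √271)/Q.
[Q(γ) : Q] = 4 (equivalently, Q(γ) = Q(√254, √271))

Obviously Q(γ) ⊆ Q(√254, √271), and [Q(√254, √271):Q] = 4 (since 254, 271 are distinct squarefree integers > 1 with 68834 not a perfect square). To show equality we compute the minimal polynomial of γ. From γ = √254 + √271: γ^2 = 254 + 2√(68834) + 271 = 525 + 2√(68834), so γ^2 - 525 = 2√(68834); squaring, (γ^2 - 525)^2 = 4·68834, i.e. γ^4 - 1050γ^2 + 275625 - 275336 = 0, i.e. γ^4 - 1050γ^2 + 289 = 0. So γ is a root of x^4 - 1050x^2 + 289. This polynomial is irreducible over Q: it has no rational root (each ±√254 ± √271 is irrational), and any factorization into two quadratics over Q would force √(68834) ∈ Q (pairing opposite roots) or √254, √271 ∈ Q (other pairings), all impossible. Hence [Q(γ):Q] = 4 = [Q(√254, √271):Q], so Q(γ) = Q(√254, √271).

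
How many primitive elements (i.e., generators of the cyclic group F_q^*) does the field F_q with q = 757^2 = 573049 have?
There are φ(573048) = 163296 primitive elements

F_q^* is cyclic of order q - 1 = 573048. A cyclic group of order m has exactly φ(m) generators. Here m = 573048 = 2^3 · 3^3 · 7 · 379, so the number of primitive elements is φ(573048) = 163296.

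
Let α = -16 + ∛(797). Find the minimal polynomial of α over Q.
m_α(x) = x^3 + 48x^2 + 768x + 3299

Set β = α + 16 = ∛(797), so β^3 = 797. Then (α + 16)^3 - 797 = 0, i.e. α is a root of g(x) = (x + 16)^3 - 797 = x^3 + 48x^2 + 768x + 3299. Since g(x) = h(x + 16) where h(x) = x^3 - 797, and h is irreducible over Q (because 797 is not a perfect cube, so h has no rational root, and a monic cubic with no rational root is irreducible), g is also irreducible (irreducibility is preserved under the substitution x → x + 16). Hence m_α(x) = x^3 + 48x^2 + 768x + 3299.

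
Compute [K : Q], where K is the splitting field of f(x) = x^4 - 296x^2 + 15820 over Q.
[K : Q] = 4

Solving the quadratic in x^2: x^2 = (296 ± √(296^2 - 4·15820))/2 = (296 ± √24336)/2 = (296 ± 156)/2, giving x^2 = 70 or x^2 = 226. So f(x) = (x^2 - 70)(x^2 - 226) and the roots of f are ±√70, ±√226. Hence the splitting field is K = Q(√70, √226). Since 70 and 226 are distinct squarefree integers > 1, their product 15820 is not a perfect square, so √226 ∉ Q(√70). By the tower law [K:Q] = [Q(√70,√226):Q(√70)] · [Q(√70):Q] = 2 · 2 = 4.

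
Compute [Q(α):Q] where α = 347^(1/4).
[Q(α):Q] = 4

α is a root of x^4 - 347. By Eisenstein's criterion at the prime p = 347 (which divides the constant term 347 but p^2 = 120409 does not, since 347 is squarefree), x^4 - 347 is irreducible over Q. Hence [Q(α):Q] = 4.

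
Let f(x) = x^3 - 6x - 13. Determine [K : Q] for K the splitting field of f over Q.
[K : Q] = 6

By the rational root test, any rational root of the monic integer polynomial f(x) = x^3 - 6x - 13 must be an integer dividing the constant term -13, i.e. one of ±{1, 13}. Evaluating: f(1) = -18, f(-1) = -8, f(13) = 2106, f(-13) = -2132; none is 0, so f has no rational root and is therefore irreducible over Q (a cubic with no linear factor over a field is irreducible). For an irreducible cubic, the Galois group is A_3 or S_3 according as the discriminant disc(f) = -4a^3 - 27b^2 = -4·(-6)^3 - 27·(-13)^2 = -3699 is or is not a square in Q. Here disc(f) = -3699 is not a perfect square in Q, so the Galois group of f over Q is not contained in A_3 and must be all of S_3. The splitting field has degree |S_3| = 6 over Q, so [K : Q] = 6.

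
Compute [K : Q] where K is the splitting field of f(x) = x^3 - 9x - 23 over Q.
[K : Q] = 6

By the rational root test, any rational root of the monic integer polynomial f(x) = x^3 - 9x - 23 must be an integer dividing the constant term -23, i.e. one of ±{1, 23}. Evaluating: f(1) = -31, f(-1) = -15, f(23) = 11937, f(-23) = -11983; none is 0, so f has no rational root and is therefore irreducible over Q (a cubic with no linear factor over a field is irreducible). For an irreducible cubic, the Galois group is A_3 or S_3 according as the discriminant disc(f) = -4a^3 - 27b^2 = -4·(-9)^3 - 27·(-23)^2 = -11367 is or is not a square in Q. Here disc(f) = -11367 is not a perfect square in Q, so the Galois group of f over Q is not contained in A_3 and must be all of S_3. The splitting field has degree |S_3| = 6 over Q, so [K : Q] = 6.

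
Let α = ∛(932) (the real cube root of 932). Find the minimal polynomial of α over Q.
m_α(x) = x^3 - 932

α satisfies α^3 = 932, so x^3 - 932 annihilates α. By the rational root test, a rational root p/q (in lowest terms) of x^3 - 932 would satisfy p^3 = 932 q^3, forcing q = 1 and p^3 = 932; but 932 is not a perfect cube, contradiction. A monic cubic over Q with no rational root is irreducible (any nontrivial factorization would include a linear factor). Hence x^3 - 932 is the minimal polynomial of α, and in particular [Q(α):Q] = 3.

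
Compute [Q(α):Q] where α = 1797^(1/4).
[Q(α):Q] = 4

α is a root of x^4 - 1797. By Eisenstein's criterion at the prime p = 3 (which divides the constant term 1797 but p^2 = 9 does not, since 1797 is squarefree), x^4 - 1797 is irreducible over Q. Hence [Q(α):Q] = 4.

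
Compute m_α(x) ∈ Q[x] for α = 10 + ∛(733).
m_α(x) = x^3 - 30x^2 + 300x - 1733

Set β = α - 10 = ∛(733), so β^3 = 733. Then (α - 10)^3 - 733 = 0, i.e. α is a root of g(x) = (x - 10)^3 - 733 = x^3 - 30x^2 + 300x - 1733. Since g(x) = h(x - 10) where h(x) = x^3 - 733, and h is irreducible over Q (because 733 is not a perfect cube, so h has no rational root, and a monic cubic with no rational root is irreducible), g is also irreducible (irreducibility is preserved under the substitution x → x - 10). Hence m_α(x) = x^3 - 30x^2 + 300x - 1733.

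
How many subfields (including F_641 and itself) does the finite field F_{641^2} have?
F_{641^2} has 2 subfields

The subfields of F_{p^n} are exactly the fields F_{p^d} for d | n (each is the fixed field of the unique index-d subgroup of Gal(F_{p^n}/F_p) ≅ Z/nZ). The divisors of n = 2 are {1, 2}, giving 2 subfields: F_{641^1}, F_{641^2}.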